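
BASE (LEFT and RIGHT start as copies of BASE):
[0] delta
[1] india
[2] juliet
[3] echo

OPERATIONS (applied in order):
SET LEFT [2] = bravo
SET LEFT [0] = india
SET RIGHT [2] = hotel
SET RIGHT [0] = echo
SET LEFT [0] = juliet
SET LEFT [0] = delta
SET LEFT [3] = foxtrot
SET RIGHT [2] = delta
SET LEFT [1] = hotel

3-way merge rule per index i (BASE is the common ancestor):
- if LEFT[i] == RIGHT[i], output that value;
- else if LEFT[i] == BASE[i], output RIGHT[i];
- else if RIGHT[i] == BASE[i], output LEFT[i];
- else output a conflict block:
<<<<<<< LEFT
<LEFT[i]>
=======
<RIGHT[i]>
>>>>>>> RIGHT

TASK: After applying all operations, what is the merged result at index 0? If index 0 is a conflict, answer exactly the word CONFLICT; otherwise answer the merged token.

Final LEFT:  [delta, hotel, bravo, foxtrot]
Final RIGHT: [echo, india, delta, echo]
i=0: L=delta=BASE, R=echo -> take RIGHT -> echo
i=1: L=hotel, R=india=BASE -> take LEFT -> hotel
i=2: BASE=juliet L=bravo R=delta all differ -> CONFLICT
i=3: L=foxtrot, R=echo=BASE -> take LEFT -> foxtrot
Index 0 -> echo

Answer: echo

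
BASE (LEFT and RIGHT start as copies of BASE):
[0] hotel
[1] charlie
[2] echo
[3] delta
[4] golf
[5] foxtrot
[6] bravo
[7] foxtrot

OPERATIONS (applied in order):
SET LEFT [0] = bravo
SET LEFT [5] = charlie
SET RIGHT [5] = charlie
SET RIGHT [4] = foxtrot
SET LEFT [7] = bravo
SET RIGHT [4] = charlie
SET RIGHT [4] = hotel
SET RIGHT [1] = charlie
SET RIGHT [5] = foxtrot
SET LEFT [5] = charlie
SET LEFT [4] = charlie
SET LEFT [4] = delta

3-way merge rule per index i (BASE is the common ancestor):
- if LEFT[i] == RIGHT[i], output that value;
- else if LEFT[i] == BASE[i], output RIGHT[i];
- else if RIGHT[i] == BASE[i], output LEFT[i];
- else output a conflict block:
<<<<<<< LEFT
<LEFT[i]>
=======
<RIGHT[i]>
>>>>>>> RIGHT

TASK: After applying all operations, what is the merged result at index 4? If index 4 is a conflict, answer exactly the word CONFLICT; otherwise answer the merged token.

Answer: CONFLICT

Derivation:
Final LEFT:  [bravo, charlie, echo, delta, delta, charlie, bravo, bravo]
Final RIGHT: [hotel, charlie, echo, delta, hotel, foxtrot, bravo, foxtrot]
i=0: L=bravo, R=hotel=BASE -> take LEFT -> bravo
i=1: L=charlie R=charlie -> agree -> charlie
i=2: L=echo R=echo -> agree -> echo
i=3: L=delta R=delta -> agree -> delta
i=4: BASE=golf L=delta R=hotel all differ -> CONFLICT
i=5: L=charlie, R=foxtrot=BASE -> take LEFT -> charlie
i=6: L=bravo R=bravo -> agree -> bravo
i=7: L=bravo, R=foxtrot=BASE -> take LEFT -> bravo
Index 4 -> CONFLICT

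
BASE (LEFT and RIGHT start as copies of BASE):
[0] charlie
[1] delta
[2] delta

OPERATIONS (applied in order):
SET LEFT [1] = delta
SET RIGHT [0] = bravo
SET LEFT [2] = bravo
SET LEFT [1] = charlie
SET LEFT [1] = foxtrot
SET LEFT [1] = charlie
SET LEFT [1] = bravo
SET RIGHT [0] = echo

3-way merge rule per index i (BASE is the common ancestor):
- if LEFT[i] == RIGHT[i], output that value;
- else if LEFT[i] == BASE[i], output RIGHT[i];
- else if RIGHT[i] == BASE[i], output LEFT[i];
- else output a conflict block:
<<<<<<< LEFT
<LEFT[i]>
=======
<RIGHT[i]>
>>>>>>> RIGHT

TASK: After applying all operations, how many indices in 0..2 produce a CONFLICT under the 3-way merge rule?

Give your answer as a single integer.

Answer: 0

Derivation:
Final LEFT:  [charlie, bravo, bravo]
Final RIGHT: [echo, delta, delta]
i=0: L=charlie=BASE, R=echo -> take RIGHT -> echo
i=1: L=bravo, R=delta=BASE -> take LEFT -> bravo
i=2: L=bravo, R=delta=BASE -> take LEFT -> bravo
Conflict count: 0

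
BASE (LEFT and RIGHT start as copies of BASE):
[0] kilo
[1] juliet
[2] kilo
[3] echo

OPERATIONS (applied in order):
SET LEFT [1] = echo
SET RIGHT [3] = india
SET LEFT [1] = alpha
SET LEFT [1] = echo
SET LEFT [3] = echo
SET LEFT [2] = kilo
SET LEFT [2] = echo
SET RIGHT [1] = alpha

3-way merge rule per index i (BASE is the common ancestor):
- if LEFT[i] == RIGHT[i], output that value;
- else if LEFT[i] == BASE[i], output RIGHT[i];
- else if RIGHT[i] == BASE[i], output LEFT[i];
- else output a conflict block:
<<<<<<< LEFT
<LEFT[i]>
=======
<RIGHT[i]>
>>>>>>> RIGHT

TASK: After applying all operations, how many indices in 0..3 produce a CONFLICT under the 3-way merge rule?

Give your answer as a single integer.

Final LEFT:  [kilo, echo, echo, echo]
Final RIGHT: [kilo, alpha, kilo, india]
i=0: L=kilo R=kilo -> agree -> kilo
i=1: BASE=juliet L=echo R=alpha all differ -> CONFLICT
i=2: L=echo, R=kilo=BASE -> take LEFT -> echo
i=3: L=echo=BASE, R=india -> take RIGHT -> india
Conflict count: 1

Answer: 1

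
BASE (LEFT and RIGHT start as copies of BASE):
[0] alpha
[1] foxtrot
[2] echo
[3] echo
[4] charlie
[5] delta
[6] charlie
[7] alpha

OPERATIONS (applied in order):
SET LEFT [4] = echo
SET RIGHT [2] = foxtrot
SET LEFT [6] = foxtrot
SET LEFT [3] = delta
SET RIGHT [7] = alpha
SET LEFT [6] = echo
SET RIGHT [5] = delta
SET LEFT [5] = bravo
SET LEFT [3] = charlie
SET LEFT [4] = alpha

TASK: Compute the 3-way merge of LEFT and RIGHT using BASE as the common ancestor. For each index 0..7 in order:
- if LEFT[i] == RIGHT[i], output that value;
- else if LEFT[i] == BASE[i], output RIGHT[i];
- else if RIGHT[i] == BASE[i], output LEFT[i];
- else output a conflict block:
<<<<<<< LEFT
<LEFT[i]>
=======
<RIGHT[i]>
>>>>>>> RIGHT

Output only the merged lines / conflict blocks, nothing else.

Final LEFT:  [alpha, foxtrot, echo, charlie, alpha, bravo, echo, alpha]
Final RIGHT: [alpha, foxtrot, foxtrot, echo, charlie, delta, charlie, alpha]
i=0: L=alpha R=alpha -> agree -> alpha
i=1: L=foxtrot R=foxtrot -> agree -> foxtrot
i=2: L=echo=BASE, R=foxtrot -> take RIGHT -> foxtrot
i=3: L=charlie, R=echo=BASE -> take LEFT -> charlie
i=4: L=alpha, R=charlie=BASE -> take LEFT -> alpha
i=5: L=bravo, R=delta=BASE -> take LEFT -> bravo
i=6: L=echo, R=charlie=BASE -> take LEFT -> echo
i=7: L=alpha R=alpha -> agree -> alpha

Answer: alpha
foxtrot
foxtrot
charlie
alpha
bravo
echo
alpha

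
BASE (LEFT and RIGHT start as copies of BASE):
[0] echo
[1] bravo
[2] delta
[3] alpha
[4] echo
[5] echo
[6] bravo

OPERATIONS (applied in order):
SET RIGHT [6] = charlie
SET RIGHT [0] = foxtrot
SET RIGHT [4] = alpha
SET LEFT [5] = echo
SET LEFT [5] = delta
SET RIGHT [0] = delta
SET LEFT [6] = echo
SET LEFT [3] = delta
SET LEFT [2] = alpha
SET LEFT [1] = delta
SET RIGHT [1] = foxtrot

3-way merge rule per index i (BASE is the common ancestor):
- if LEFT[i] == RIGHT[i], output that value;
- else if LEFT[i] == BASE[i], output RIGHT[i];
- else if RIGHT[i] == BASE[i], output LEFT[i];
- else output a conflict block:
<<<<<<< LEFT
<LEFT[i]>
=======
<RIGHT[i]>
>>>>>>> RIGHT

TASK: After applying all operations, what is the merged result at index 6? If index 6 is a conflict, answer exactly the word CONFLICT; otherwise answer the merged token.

Final LEFT:  [echo, delta, alpha, delta, echo, delta, echo]
Final RIGHT: [delta, foxtrot, delta, alpha, alpha, echo, charlie]
i=0: L=echo=BASE, R=delta -> take RIGHT -> delta
i=1: BASE=bravo L=delta R=foxtrot all differ -> CONFLICT
i=2: L=alpha, R=delta=BASE -> take LEFT -> alpha
i=3: L=delta, R=alpha=BASE -> take LEFT -> delta
i=4: L=echo=BASE, R=alpha -> take RIGHT -> alpha
i=5: L=delta, R=echo=BASE -> take LEFT -> delta
i=6: BASE=bravo L=echo R=charlie all differ -> CONFLICT
Index 6 -> CONFLICT

Answer: CONFLICT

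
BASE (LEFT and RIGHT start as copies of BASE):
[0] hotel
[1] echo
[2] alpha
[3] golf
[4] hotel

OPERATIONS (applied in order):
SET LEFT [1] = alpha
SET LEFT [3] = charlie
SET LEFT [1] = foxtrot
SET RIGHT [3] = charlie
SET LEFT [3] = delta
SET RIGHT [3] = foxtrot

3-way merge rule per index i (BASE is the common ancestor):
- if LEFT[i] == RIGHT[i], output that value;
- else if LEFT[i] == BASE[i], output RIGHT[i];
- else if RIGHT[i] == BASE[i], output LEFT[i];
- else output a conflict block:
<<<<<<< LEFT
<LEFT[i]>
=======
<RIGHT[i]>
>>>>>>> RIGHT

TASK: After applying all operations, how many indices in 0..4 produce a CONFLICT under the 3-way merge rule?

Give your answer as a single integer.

Final LEFT:  [hotel, foxtrot, alpha, delta, hotel]
Final RIGHT: [hotel, echo, alpha, foxtrot, hotel]
i=0: L=hotel R=hotel -> agree -> hotel
i=1: L=foxtrot, R=echo=BASE -> take LEFT -> foxtrot
i=2: L=alpha R=alpha -> agree -> alpha
i=3: BASE=golf L=delta R=foxtrot all differ -> CONFLICT
i=4: L=hotel R=hotel -> agree -> hotel
Conflict count: 1

Answer: 1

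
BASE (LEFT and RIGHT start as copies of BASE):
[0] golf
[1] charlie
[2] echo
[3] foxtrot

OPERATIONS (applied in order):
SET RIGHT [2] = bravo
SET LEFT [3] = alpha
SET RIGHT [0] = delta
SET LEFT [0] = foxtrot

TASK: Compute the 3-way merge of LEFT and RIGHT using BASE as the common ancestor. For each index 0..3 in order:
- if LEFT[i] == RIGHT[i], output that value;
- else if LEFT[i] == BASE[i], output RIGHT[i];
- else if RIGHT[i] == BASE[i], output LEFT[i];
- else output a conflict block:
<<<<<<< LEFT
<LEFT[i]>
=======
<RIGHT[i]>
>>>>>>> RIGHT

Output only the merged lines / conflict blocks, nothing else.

Final LEFT:  [foxtrot, charlie, echo, alpha]
Final RIGHT: [delta, charlie, bravo, foxtrot]
i=0: BASE=golf L=foxtrot R=delta all differ -> CONFLICT
i=1: L=charlie R=charlie -> agree -> charlie
i=2: L=echo=BASE, R=bravo -> take RIGHT -> bravo
i=3: L=alpha, R=foxtrot=BASE -> take LEFT -> alpha

Answer: <<<<<<< LEFT
foxtrot
=======
delta
>>>>>>> RIGHT
charlie
bravo
alpha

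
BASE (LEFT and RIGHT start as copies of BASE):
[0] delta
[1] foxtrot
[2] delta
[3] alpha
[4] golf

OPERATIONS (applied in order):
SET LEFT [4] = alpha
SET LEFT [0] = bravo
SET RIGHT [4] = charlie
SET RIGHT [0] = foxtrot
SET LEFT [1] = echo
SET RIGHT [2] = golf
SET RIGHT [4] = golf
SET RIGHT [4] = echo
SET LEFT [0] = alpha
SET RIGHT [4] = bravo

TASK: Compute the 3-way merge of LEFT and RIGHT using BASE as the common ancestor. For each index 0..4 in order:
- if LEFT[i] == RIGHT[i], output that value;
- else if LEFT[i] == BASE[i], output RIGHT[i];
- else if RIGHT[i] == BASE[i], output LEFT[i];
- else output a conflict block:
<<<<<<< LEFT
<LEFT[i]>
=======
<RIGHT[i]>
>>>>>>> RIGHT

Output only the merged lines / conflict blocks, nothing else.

Answer: <<<<<<< LEFT
alpha
=======
foxtrot
>>>>>>> RIGHT
echo
golf
alpha
<<<<<<< LEFT
alpha
=======
bravo
>>>>>>> RIGHT

Derivation:
Final LEFT:  [alpha, echo, delta, alpha, alpha]
Final RIGHT: [foxtrot, foxtrot, golf, alpha, bravo]
i=0: BASE=delta L=alpha R=foxtrot all differ -> CONFLICT
i=1: L=echo, R=foxtrot=BASE -> take LEFT -> echo
i=2: L=delta=BASE, R=golf -> take RIGHT -> golf
i=3: L=alpha R=alpha -> agree -> alpha
i=4: BASE=golf L=alpha R=bravo all differ -> CONFLICT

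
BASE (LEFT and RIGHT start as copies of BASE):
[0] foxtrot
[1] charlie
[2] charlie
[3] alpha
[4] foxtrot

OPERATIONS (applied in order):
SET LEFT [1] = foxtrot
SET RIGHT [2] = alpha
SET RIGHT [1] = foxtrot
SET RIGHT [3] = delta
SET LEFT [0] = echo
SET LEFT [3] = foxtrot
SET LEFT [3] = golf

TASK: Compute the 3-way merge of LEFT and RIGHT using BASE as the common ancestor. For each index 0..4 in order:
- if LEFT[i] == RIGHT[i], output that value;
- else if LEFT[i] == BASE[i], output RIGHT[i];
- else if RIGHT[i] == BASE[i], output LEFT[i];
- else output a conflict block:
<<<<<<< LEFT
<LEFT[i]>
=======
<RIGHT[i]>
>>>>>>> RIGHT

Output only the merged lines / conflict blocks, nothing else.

Answer: echo
foxtrot
alpha
<<<<<<< LEFT
golf
=======
delta
>>>>>>> RIGHT
foxtrot

Derivation:
Final LEFT:  [echo, foxtrot, charlie, golf, foxtrot]
Final RIGHT: [foxtrot, foxtrot, alpha, delta, foxtrot]
i=0: L=echo, R=foxtrot=BASE -> take LEFT -> echo
i=1: L=foxtrot R=foxtrot -> agree -> foxtrot
i=2: L=charlie=BASE, R=alpha -> take RIGHT -> alpha
i=3: BASE=alpha L=golf R=delta all differ -> CONFLICT
i=4: L=foxtrot R=foxtrot -> agree -> foxtrot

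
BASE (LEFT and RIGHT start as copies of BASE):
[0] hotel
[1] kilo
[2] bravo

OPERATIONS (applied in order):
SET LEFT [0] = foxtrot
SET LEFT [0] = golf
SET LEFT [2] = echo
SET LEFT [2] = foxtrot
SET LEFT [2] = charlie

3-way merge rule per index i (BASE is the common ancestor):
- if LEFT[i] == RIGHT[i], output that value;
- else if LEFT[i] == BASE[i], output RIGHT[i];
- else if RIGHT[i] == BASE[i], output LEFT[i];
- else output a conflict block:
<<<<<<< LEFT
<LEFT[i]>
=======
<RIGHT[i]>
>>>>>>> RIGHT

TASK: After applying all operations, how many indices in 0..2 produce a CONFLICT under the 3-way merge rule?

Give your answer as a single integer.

Answer: 0

Derivation:
Final LEFT:  [golf, kilo, charlie]
Final RIGHT: [hotel, kilo, bravo]
i=0: L=golf, R=hotel=BASE -> take LEFT -> golf
i=1: L=kilo R=kilo -> agree -> kilo
i=2: L=charlie, R=bravo=BASE -> take LEFT -> charlie
Conflict count: 0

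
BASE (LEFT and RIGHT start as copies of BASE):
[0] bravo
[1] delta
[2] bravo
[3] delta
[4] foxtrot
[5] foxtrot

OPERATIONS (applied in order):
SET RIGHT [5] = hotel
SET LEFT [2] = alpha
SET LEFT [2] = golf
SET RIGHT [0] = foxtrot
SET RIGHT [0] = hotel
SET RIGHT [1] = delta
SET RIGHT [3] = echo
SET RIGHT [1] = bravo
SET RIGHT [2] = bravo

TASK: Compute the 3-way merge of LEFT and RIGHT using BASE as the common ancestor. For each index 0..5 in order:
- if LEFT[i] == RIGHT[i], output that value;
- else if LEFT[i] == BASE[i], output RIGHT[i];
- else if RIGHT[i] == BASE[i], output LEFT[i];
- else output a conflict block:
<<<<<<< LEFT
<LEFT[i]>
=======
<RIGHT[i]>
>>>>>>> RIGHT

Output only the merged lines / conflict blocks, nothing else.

Final LEFT:  [bravo, delta, golf, delta, foxtrot, foxtrot]
Final RIGHT: [hotel, bravo, bravo, echo, foxtrot, hotel]
i=0: L=bravo=BASE, R=hotel -> take RIGHT -> hotel
i=1: L=delta=BASE, R=bravo -> take RIGHT -> bravo
i=2: L=golf, R=bravo=BASE -> take LEFT -> golf
i=3: L=delta=BASE, R=echo -> take RIGHT -> echo
i=4: L=foxtrot R=foxtrot -> agree -> foxtrot
i=5: L=foxtrot=BASE, R=hotel -> take RIGHT -> hotel

Answer: hotel
bravo
golf
echo
foxtrot
hotel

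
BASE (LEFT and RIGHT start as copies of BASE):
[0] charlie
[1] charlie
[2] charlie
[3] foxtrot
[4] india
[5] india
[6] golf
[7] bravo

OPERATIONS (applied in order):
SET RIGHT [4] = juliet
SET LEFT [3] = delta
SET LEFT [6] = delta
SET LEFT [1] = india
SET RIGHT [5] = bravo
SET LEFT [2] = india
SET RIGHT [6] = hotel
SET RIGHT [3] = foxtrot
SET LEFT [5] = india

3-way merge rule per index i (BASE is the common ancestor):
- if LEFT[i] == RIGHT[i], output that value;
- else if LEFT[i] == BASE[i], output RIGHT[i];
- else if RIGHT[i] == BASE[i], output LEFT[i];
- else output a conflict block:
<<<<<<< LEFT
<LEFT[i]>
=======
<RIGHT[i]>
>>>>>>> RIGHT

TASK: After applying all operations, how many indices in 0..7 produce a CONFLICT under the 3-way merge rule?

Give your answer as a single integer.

Final LEFT:  [charlie, india, india, delta, india, india, delta, bravo]
Final RIGHT: [charlie, charlie, charlie, foxtrot, juliet, bravo, hotel, bravo]
i=0: L=charlie R=charlie -> agree -> charlie
i=1: L=india, R=charlie=BASE -> take LEFT -> india
i=2: L=india, R=charlie=BASE -> take LEFT -> india
i=3: L=delta, R=foxtrot=BASE -> take LEFT -> delta
i=4: L=india=BASE, R=juliet -> take RIGHT -> juliet
i=5: L=india=BASE, R=bravo -> take RIGHT -> bravo
i=6: BASE=golf L=delta R=hotel all differ -> CONFLICT
i=7: L=bravo R=bravo -> agree -> bravo
Conflict count: 1

Answer: 1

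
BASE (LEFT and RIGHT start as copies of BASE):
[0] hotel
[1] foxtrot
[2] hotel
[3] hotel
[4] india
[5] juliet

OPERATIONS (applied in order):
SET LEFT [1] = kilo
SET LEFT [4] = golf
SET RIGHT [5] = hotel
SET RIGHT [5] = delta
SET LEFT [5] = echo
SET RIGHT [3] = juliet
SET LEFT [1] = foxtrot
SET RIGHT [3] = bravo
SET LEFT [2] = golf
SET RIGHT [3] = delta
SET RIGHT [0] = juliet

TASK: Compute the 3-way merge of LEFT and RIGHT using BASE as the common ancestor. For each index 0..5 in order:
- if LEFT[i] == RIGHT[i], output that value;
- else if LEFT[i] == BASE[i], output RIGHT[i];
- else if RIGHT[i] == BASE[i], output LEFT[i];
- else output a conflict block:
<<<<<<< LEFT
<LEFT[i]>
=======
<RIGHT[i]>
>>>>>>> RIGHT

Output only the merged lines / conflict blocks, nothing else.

Final LEFT:  [hotel, foxtrot, golf, hotel, golf, echo]
Final RIGHT: [juliet, foxtrot, hotel, delta, india, delta]
i=0: L=hotel=BASE, R=juliet -> take RIGHT -> juliet
i=1: L=foxtrot R=foxtrot -> agree -> foxtrot
i=2: L=golf, R=hotel=BASE -> take LEFT -> golf
i=3: L=hotel=BASE, R=delta -> take RIGHT -> delta
i=4: L=golf, R=india=BASE -> take LEFT -> golf
i=5: BASE=juliet L=echo R=delta all differ -> CONFLICT

Answer: juliet
foxtrot
golf
delta
golf
<<<<<<< LEFT
echo
=======
delta
>>>>>>> RIGHT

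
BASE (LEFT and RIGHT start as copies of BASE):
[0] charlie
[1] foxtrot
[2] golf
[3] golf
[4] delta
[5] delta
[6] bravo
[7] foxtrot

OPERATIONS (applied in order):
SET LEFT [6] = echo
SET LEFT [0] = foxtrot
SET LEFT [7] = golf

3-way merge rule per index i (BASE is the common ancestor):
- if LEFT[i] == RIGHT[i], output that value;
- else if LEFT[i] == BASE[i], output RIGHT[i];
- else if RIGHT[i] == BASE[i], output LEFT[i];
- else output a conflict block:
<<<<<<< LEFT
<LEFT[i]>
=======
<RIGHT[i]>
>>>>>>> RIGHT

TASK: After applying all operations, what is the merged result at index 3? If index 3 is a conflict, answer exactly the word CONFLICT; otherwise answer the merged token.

Answer: golf

Derivation:
Final LEFT:  [foxtrot, foxtrot, golf, golf, delta, delta, echo, golf]
Final RIGHT: [charlie, foxtrot, golf, golf, delta, delta, bravo, foxtrot]
i=0: L=foxtrot, R=charlie=BASE -> take LEFT -> foxtrot
i=1: L=foxtrot R=foxtrot -> agree -> foxtrot
i=2: L=golf R=golf -> agree -> golf
i=3: L=golf R=golf -> agree -> golf
i=4: L=delta R=delta -> agree -> delta
i=5: L=delta R=delta -> agree -> delta
i=6: L=echo, R=bravo=BASE -> take LEFT -> echo
i=7: L=golf, R=foxtrot=BASE -> take LEFT -> golf
Index 3 -> golf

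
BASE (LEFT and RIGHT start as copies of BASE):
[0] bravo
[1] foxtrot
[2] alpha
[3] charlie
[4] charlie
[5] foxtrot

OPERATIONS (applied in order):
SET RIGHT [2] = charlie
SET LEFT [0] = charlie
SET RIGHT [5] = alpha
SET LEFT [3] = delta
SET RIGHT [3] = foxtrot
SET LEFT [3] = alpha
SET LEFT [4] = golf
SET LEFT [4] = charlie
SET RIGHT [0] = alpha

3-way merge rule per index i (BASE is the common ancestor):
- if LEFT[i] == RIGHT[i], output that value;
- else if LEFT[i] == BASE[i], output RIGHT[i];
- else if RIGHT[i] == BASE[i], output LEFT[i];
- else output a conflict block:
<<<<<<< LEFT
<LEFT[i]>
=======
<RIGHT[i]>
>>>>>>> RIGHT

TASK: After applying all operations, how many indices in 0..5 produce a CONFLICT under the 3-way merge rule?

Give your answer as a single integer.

Final LEFT:  [charlie, foxtrot, alpha, alpha, charlie, foxtrot]
Final RIGHT: [alpha, foxtrot, charlie, foxtrot, charlie, alpha]
i=0: BASE=bravo L=charlie R=alpha all differ -> CONFLICT
i=1: L=foxtrot R=foxtrot -> agree -> foxtrot
i=2: L=alpha=BASE, R=charlie -> take RIGHT -> charlie
i=3: BASE=charlie L=alpha R=foxtrot all differ -> CONFLICT
i=4: L=charlie R=charlie -> agree -> charlie
i=5: L=foxtrot=BASE, R=alpha -> take RIGHT -> alpha
Conflict count: 2

Answer: 2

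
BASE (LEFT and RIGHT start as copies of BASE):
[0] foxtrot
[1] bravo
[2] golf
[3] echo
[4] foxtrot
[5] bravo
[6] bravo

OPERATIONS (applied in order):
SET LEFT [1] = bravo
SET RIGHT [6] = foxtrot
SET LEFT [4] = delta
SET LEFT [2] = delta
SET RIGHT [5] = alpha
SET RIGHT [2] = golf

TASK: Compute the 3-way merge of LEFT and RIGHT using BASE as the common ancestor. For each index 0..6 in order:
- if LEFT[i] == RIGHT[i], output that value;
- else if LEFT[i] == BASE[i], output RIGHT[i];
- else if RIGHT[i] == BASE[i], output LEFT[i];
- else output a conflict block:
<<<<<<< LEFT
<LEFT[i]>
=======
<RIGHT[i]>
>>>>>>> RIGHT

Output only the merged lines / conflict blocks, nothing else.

Answer: foxtrot
bravo
delta
echo
delta
alpha
foxtrot

Derivation:
Final LEFT:  [foxtrot, bravo, delta, echo, delta, bravo, bravo]
Final RIGHT: [foxtrot, bravo, golf, echo, foxtrot, alpha, foxtrot]
i=0: L=foxtrot R=foxtrot -> agree -> foxtrot
i=1: L=bravo R=bravo -> agree -> bravo
i=2: L=delta, R=golf=BASE -> take LEFT -> delta
i=3: L=echo R=echo -> agree -> echo
i=4: L=delta, R=foxtrot=BASE -> take LEFT -> delta
i=5: L=bravo=BASE, R=alpha -> take RIGHT -> alpha
i=6: L=bravo=BASE, R=foxtrot -> take RIGHT -> foxtrot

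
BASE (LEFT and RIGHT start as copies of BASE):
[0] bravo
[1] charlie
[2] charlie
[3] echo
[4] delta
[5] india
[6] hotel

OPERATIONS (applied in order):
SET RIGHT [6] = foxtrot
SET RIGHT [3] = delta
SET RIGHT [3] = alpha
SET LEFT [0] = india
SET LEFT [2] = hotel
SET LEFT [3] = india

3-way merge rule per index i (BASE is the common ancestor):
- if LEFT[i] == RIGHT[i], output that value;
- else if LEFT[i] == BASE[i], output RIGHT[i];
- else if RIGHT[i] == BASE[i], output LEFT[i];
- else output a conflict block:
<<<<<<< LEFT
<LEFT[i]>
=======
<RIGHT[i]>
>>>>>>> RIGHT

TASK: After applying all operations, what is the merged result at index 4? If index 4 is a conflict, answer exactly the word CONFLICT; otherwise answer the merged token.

Answer: delta

Derivation:
Final LEFT:  [india, charlie, hotel, india, delta, india, hotel]
Final RIGHT: [bravo, charlie, charlie, alpha, delta, india, foxtrot]
i=0: L=india, R=bravo=BASE -> take LEFT -> india
i=1: L=charlie R=charlie -> agree -> charlie
i=2: L=hotel, R=charlie=BASE -> take LEFT -> hotel
i=3: BASE=echo L=india R=alpha all differ -> CONFLICT
i=4: L=delta R=delta -> agree -> delta
i=5: L=india R=india -> agree -> india
i=6: L=hotel=BASE, R=foxtrot -> take RIGHT -> foxtrot
Index 4 -> delta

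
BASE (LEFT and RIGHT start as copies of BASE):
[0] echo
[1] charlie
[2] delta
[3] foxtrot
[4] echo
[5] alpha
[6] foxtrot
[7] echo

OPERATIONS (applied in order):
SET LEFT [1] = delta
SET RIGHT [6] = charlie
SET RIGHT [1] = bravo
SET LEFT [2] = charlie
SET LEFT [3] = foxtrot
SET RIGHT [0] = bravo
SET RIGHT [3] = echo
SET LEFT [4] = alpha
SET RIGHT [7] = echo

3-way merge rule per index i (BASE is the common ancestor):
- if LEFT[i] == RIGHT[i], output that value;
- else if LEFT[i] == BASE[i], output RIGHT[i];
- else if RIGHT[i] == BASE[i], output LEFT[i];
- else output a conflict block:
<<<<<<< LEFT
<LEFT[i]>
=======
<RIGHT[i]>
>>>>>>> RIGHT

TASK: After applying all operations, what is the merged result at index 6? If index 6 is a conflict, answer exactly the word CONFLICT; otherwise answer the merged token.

Answer: charlie

Derivation:
Final LEFT:  [echo, delta, charlie, foxtrot, alpha, alpha, foxtrot, echo]
Final RIGHT: [bravo, bravo, delta, echo, echo, alpha, charlie, echo]
i=0: L=echo=BASE, R=bravo -> take RIGHT -> bravo
i=1: BASE=charlie L=delta R=bravo all differ -> CONFLICT
i=2: L=charlie, R=delta=BASE -> take LEFT -> charlie
i=3: L=foxtrot=BASE, R=echo -> take RIGHT -> echo
i=4: L=alpha, R=echo=BASE -> take LEFT -> alpha
i=5: L=alpha R=alpha -> agree -> alpha
i=6: L=foxtrot=BASE, R=charlie -> take RIGHT -> charlie
i=7: L=echo R=echo -> agree -> echo
Index 6 -> charlie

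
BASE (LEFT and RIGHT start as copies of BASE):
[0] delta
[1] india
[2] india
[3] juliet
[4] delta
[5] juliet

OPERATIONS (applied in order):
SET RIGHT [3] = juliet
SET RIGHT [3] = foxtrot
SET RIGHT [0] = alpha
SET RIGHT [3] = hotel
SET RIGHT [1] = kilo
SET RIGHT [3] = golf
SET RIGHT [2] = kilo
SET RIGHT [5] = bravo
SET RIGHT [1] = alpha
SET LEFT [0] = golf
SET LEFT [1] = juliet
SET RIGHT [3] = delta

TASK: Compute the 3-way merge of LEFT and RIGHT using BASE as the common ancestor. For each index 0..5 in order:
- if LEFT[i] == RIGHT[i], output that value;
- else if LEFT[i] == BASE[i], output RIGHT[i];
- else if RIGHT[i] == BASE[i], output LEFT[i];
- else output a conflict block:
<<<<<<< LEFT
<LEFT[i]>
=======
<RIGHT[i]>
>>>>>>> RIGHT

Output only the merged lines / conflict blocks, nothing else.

Final LEFT:  [golf, juliet, india, juliet, delta, juliet]
Final RIGHT: [alpha, alpha, kilo, delta, delta, bravo]
i=0: BASE=delta L=golf R=alpha all differ -> CONFLICT
i=1: BASE=india L=juliet R=alpha all differ -> CONFLICT
i=2: L=india=BASE, R=kilo -> take RIGHT -> kilo
i=3: L=juliet=BASE, R=delta -> take RIGHT -> delta
i=4: L=delta R=delta -> agree -> delta
i=5: L=juliet=BASE, R=bravo -> take RIGHT -> bravo

Answer: <<<<<<< LEFT
golf
=======
alpha
>>>>>>> RIGHT
<<<<<<< LEFT
juliet
=======
alpha
>>>>>>> RIGHT
kilo
delta
delta
bravo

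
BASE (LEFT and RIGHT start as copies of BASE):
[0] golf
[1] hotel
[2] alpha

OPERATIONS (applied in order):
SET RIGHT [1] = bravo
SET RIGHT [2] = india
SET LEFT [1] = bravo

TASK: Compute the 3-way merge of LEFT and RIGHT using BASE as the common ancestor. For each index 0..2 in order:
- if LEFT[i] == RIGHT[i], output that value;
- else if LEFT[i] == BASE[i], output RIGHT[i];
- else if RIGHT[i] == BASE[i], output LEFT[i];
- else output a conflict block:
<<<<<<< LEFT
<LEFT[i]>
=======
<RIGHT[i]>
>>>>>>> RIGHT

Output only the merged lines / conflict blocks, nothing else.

Final LEFT:  [golf, bravo, alpha]
Final RIGHT: [golf, bravo, india]
i=0: L=golf R=golf -> agree -> golf
i=1: L=bravo R=bravo -> agree -> bravo
i=2: L=alpha=BASE, R=india -> take RIGHT -> india

Answer: golf
bravo
india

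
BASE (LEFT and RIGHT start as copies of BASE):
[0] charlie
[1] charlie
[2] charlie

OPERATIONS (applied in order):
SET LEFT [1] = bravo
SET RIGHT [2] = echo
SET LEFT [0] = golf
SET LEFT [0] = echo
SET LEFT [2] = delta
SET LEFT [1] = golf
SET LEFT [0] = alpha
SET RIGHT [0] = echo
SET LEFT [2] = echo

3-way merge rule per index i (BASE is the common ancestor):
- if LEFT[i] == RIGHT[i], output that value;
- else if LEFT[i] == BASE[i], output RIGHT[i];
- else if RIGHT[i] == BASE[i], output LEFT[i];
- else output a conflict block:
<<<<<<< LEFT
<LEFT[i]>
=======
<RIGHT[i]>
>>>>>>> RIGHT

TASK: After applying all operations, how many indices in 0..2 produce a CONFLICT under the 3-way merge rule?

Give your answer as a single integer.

Answer: 1

Derivation:
Final LEFT:  [alpha, golf, echo]
Final RIGHT: [echo, charlie, echo]
i=0: BASE=charlie L=alpha R=echo all differ -> CONFLICT
i=1: L=golf, R=charlie=BASE -> take LEFT -> golf
i=2: L=echo R=echo -> agree -> echo
Conflict count: 1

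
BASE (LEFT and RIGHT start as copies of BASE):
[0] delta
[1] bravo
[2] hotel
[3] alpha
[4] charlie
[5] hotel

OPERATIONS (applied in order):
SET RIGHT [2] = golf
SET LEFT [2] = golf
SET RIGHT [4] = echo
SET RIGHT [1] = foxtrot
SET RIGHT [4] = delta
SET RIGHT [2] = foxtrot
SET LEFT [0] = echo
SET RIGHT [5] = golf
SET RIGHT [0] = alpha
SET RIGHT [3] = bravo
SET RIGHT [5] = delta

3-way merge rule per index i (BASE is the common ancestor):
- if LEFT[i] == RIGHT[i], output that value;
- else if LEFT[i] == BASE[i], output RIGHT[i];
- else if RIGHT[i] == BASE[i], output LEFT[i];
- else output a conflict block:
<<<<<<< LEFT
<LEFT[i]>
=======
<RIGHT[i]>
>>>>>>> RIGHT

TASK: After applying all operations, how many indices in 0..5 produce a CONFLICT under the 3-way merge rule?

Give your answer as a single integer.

Answer: 2

Derivation:
Final LEFT:  [echo, bravo, golf, alpha, charlie, hotel]
Final RIGHT: [alpha, foxtrot, foxtrot, bravo, delta, delta]
i=0: BASE=delta L=echo R=alpha all differ -> CONFLICT
i=1: L=bravo=BASE, R=foxtrot -> take RIGHT -> foxtrot
i=2: BASE=hotel L=golf R=foxtrot all differ -> CONFLICT
i=3: L=alpha=BASE, R=bravo -> take RIGHT -> bravo
i=4: L=charlie=BASE, R=delta -> take RIGHT -> delta
i=5: L=hotel=BASE, R=delta -> take RIGHT -> delta
Conflict count: 2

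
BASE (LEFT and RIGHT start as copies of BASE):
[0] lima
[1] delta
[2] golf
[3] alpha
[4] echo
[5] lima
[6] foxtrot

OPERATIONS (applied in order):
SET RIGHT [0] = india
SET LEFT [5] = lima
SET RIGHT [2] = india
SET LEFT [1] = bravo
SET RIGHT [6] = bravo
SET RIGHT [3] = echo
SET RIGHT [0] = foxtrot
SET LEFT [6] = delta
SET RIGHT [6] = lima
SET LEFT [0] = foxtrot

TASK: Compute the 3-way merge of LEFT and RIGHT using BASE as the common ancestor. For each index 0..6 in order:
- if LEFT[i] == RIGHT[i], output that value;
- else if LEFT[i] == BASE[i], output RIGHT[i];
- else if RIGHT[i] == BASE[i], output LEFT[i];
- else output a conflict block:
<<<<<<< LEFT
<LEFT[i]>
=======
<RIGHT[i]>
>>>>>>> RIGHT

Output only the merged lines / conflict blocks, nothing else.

Final LEFT:  [foxtrot, bravo, golf, alpha, echo, lima, delta]
Final RIGHT: [foxtrot, delta, india, echo, echo, lima, lima]
i=0: L=foxtrot R=foxtrot -> agree -> foxtrot
i=1: L=bravo, R=delta=BASE -> take LEFT -> bravo
i=2: L=golf=BASE, R=india -> take RIGHT -> india
i=3: L=alpha=BASE, R=echo -> take RIGHT -> echo
i=4: L=echo R=echo -> agree -> echo
i=5: L=lima R=lima -> agree -> lima
i=6: BASE=foxtrot L=delta R=lima all differ -> CONFLICT

Answer: foxtrot
bravo
india
echo
echo
lima
<<<<<<< LEFT
delta
=======
lima
>>>>>>> RIGHT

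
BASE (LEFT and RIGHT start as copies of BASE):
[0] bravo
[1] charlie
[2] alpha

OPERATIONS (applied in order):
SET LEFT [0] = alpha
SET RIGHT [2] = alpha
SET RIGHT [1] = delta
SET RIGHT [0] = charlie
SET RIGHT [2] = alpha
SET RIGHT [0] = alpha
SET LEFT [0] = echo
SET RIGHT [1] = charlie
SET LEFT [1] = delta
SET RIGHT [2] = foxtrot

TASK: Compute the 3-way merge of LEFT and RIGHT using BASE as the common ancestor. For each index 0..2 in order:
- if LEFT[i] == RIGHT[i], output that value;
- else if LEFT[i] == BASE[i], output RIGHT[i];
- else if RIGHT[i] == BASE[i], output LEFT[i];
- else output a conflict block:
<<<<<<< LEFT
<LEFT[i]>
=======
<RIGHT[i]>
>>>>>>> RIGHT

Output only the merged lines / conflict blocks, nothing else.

Answer: <<<<<<< LEFT
echo
=======
alpha
>>>>>>> RIGHT
delta
foxtrot

Derivation:
Final LEFT:  [echo, delta, alpha]
Final RIGHT: [alpha, charlie, foxtrot]
i=0: BASE=bravo L=echo R=alpha all differ -> CONFLICT
i=1: L=delta, R=charlie=BASE -> take LEFT -> delta
i=2: L=alpha=BASE, R=foxtrot -> take RIGHT -> foxtrot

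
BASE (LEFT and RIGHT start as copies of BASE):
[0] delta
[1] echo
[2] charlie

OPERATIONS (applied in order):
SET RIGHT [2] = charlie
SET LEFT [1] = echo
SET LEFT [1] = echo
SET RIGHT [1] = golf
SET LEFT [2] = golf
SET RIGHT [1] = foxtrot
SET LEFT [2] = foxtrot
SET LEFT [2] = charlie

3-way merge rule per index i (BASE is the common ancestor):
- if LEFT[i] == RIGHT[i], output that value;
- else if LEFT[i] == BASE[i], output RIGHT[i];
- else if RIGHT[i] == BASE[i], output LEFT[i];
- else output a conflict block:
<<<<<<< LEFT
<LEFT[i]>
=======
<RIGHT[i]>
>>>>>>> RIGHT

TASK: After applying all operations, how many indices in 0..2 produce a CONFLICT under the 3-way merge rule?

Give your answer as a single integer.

Answer: 0

Derivation:
Final LEFT:  [delta, echo, charlie]
Final RIGHT: [delta, foxtrot, charlie]
i=0: L=delta R=delta -> agree -> delta
i=1: L=echo=BASE, R=foxtrot -> take RIGHT -> foxtrot
i=2: L=charlie R=charlie -> agree -> charlie
Conflict count: 0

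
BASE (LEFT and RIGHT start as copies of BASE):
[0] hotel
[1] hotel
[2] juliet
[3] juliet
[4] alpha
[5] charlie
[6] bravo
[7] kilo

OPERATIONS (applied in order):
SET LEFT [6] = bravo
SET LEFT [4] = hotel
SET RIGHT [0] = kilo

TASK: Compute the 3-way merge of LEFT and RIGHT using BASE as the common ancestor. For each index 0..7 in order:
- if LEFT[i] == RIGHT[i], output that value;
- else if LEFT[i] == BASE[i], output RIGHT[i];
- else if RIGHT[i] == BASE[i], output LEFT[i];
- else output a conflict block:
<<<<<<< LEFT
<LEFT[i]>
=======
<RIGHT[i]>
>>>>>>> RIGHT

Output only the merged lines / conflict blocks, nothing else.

Answer: kilo
hotel
juliet
juliet
hotel
charlie
bravo
kilo

Derivation:
Final LEFT:  [hotel, hotel, juliet, juliet, hotel, charlie, bravo, kilo]
Final RIGHT: [kilo, hotel, juliet, juliet, alpha, charlie, bravo, kilo]
i=0: L=hotel=BASE, R=kilo -> take RIGHT -> kilo
i=1: L=hotel R=hotel -> agree -> hotel
i=2: L=juliet R=juliet -> agree -> juliet
i=3: L=juliet R=juliet -> agree -> juliet
i=4: L=hotel, R=alpha=BASE -> take LEFT -> hotel
i=5: L=charlie R=charlie -> agree -> charlie
i=6: L=bravo R=bravo -> agree -> bravo
i=7: L=kilo R=kilo -> agree -> kilo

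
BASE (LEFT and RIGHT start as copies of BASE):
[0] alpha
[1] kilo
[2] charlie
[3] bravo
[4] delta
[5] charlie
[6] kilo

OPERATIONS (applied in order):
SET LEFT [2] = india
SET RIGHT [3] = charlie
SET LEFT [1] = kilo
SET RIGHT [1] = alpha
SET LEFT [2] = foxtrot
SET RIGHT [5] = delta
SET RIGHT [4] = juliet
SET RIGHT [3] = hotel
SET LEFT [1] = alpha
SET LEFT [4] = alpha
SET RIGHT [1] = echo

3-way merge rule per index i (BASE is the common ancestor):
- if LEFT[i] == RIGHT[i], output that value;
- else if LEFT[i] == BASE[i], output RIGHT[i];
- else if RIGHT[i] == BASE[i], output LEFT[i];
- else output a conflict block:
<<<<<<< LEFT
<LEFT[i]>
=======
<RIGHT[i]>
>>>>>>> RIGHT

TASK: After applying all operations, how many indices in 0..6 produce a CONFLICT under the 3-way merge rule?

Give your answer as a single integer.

Answer: 2

Derivation:
Final LEFT:  [alpha, alpha, foxtrot, bravo, alpha, charlie, kilo]
Final RIGHT: [alpha, echo, charlie, hotel, juliet, delta, kilo]
i=0: L=alpha R=alpha -> agree -> alpha
i=1: BASE=kilo L=alpha R=echo all differ -> CONFLICT
i=2: L=foxtrot, R=charlie=BASE -> take LEFT -> foxtrot
i=3: L=bravo=BASE, R=hotel -> take RIGHT -> hotel
i=4: BASE=delta L=alpha R=juliet all differ -> CONFLICT
i=5: L=charlie=BASE, R=delta -> take RIGHT -> delta
i=6: L=kilo R=kilo -> agree -> kilo
Conflict count: 2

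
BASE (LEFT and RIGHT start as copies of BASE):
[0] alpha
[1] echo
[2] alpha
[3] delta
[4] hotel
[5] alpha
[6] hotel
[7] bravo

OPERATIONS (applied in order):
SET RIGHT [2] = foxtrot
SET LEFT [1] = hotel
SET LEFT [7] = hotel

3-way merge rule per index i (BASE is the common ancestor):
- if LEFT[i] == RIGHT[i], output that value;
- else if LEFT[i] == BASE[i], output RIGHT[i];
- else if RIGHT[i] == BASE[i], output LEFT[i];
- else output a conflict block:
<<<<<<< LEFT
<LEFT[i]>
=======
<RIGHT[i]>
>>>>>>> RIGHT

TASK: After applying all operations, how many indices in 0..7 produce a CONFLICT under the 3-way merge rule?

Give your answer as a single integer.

Answer: 0

Derivation:
Final LEFT:  [alpha, hotel, alpha, delta, hotel, alpha, hotel, hotel]
Final RIGHT: [alpha, echo, foxtrot, delta, hotel, alpha, hotel, bravo]
i=0: L=alpha R=alpha -> agree -> alpha
i=1: L=hotel, R=echo=BASE -> take LEFT -> hotel
i=2: L=alpha=BASE, R=foxtrot -> take RIGHT -> foxtrot
i=3: L=delta R=delta -> agree -> delta
i=4: L=hotel R=hotel -> agree -> hotel
i=5: L=alpha R=alpha -> agree -> alpha
i=6: L=hotel R=hotel -> agree -> hotel
i=7: L=hotel, R=bravo=BASE -> take LEFT -> hotel
Conflict count: 0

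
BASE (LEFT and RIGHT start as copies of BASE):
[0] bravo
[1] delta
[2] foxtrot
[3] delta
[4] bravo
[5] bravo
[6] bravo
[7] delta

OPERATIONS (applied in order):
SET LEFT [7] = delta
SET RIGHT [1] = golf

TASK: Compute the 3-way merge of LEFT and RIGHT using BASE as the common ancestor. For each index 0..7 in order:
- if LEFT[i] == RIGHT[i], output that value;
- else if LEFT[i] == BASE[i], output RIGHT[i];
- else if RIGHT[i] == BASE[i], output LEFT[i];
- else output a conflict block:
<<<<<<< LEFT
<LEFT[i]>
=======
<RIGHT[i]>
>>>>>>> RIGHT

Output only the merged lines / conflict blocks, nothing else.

Answer: bravo
golf
foxtrot
delta
bravo
bravo
bravo
delta

Derivation:
Final LEFT:  [bravo, delta, foxtrot, delta, bravo, bravo, bravo, delta]
Final RIGHT: [bravo, golf, foxtrot, delta, bravo, bravo, bravo, delta]
i=0: L=bravo R=bravo -> agree -> bravo
i=1: L=delta=BASE, R=golf -> take RIGHT -> golf
i=2: L=foxtrot R=foxtrot -> agree -> foxtrot
i=3: L=delta R=delta -> agree -> delta
i=4: L=bravo R=bravo -> agree -> bravo
i=5: L=bravo R=bravo -> agree -> bravo
i=6: L=bravo R=bravo -> agree -> bravo
i=7: L=delta R=delta -> agree -> delta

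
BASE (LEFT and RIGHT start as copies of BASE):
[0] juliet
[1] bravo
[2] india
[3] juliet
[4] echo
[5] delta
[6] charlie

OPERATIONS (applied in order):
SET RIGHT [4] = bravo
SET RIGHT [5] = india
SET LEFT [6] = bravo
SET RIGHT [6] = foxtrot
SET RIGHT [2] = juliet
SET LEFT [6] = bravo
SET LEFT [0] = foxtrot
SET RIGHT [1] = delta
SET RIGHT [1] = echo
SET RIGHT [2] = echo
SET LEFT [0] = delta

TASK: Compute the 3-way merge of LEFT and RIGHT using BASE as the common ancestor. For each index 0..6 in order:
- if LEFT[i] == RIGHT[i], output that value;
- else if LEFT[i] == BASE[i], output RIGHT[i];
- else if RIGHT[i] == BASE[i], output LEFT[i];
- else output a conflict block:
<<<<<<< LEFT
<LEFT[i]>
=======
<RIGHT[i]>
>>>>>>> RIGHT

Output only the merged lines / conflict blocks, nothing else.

Answer: delta
echo
echo
juliet
bravo
india
<<<<<<< LEFT
bravo
=======
foxtrot
>>>>>>> RIGHT

Derivation:
Final LEFT:  [delta, bravo, india, juliet, echo, delta, bravo]
Final RIGHT: [juliet, echo, echo, juliet, bravo, india, foxtrot]
i=0: L=delta, R=juliet=BASE -> take LEFT -> delta
i=1: L=bravo=BASE, R=echo -> take RIGHT -> echo
i=2: L=india=BASE, R=echo -> take RIGHT -> echo
i=3: L=juliet R=juliet -> agree -> juliet
i=4: L=echo=BASE, R=bravo -> take RIGHT -> bravo
i=5: L=delta=BASE, R=india -> take RIGHT -> india
i=6: BASE=charlie L=bravo R=foxtrot all differ -> CONFLICT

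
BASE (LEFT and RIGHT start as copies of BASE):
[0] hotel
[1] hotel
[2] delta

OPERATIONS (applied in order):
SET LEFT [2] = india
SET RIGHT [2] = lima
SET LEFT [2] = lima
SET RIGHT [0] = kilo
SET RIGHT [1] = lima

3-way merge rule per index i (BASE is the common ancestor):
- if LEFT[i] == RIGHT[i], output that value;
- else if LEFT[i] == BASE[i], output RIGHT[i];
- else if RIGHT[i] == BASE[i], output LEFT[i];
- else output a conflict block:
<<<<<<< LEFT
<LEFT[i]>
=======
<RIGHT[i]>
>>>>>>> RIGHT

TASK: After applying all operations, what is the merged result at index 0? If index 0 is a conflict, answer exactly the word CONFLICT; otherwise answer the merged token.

Answer: kilo

Derivation:
Final LEFT:  [hotel, hotel, lima]
Final RIGHT: [kilo, lima, lima]
i=0: L=hotel=BASE, R=kilo -> take RIGHT -> kilo
i=1: L=hotel=BASE, R=lima -> take RIGHT -> lima
i=2: L=lima R=lima -> agree -> lima
Index 0 -> kilo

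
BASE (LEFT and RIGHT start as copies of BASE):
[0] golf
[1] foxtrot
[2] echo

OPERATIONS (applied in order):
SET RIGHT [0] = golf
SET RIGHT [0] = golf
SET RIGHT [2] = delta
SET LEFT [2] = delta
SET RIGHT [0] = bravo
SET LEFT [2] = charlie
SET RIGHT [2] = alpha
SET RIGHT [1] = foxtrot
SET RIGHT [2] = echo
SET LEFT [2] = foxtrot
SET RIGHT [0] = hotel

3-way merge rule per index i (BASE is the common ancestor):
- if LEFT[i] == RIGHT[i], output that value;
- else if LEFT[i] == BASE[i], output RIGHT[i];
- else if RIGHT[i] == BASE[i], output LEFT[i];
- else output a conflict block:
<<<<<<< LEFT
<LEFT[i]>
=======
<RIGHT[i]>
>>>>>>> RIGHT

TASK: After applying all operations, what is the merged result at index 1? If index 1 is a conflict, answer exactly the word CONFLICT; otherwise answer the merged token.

Answer: foxtrot

Derivation:
Final LEFT:  [golf, foxtrot, foxtrot]
Final RIGHT: [hotel, foxtrot, echo]
i=0: L=golf=BASE, R=hotel -> take RIGHT -> hotel
i=1: L=foxtrot R=foxtrot -> agree -> foxtrot
i=2: L=foxtrot, R=echo=BASE -> take LEFT -> foxtrot
Index 1 -> foxtrot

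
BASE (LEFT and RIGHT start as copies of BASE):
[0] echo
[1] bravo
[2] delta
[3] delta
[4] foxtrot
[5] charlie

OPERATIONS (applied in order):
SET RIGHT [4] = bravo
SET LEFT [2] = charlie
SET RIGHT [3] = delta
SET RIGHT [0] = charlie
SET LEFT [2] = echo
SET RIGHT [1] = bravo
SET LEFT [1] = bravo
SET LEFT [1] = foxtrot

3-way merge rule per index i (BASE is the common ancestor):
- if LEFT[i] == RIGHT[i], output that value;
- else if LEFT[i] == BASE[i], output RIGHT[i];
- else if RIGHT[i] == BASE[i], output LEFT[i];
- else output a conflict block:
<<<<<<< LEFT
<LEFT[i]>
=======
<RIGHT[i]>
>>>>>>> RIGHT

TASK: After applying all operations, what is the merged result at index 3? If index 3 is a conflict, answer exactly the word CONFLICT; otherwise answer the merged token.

Final LEFT:  [echo, foxtrot, echo, delta, foxtrot, charlie]
Final RIGHT: [charlie, bravo, delta, delta, bravo, charlie]
i=0: L=echo=BASE, R=charlie -> take RIGHT -> charlie
i=1: L=foxtrot, R=bravo=BASE -> take LEFT -> foxtrot
i=2: L=echo, R=delta=BASE -> take LEFT -> echo
i=3: L=delta R=delta -> agree -> delta
i=4: L=foxtrot=BASE, R=bravo -> take RIGHT -> bravo
i=5: L=charlie R=charlie -> agree -> charlie
Index 3 -> delta

Answer: delta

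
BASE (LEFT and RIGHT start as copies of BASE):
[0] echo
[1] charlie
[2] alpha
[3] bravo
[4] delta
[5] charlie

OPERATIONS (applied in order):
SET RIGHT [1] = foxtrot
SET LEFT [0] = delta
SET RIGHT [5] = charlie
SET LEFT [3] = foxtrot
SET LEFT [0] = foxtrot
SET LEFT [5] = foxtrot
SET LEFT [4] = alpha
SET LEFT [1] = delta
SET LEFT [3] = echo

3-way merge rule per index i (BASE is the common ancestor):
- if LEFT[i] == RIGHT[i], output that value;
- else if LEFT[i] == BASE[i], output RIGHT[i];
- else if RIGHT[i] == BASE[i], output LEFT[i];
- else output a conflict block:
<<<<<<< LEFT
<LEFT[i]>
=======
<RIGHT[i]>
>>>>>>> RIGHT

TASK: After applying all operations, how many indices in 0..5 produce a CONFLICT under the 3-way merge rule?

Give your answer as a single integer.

Answer: 1

Derivation:
Final LEFT:  [foxtrot, delta, alpha, echo, alpha, foxtrot]
Final RIGHT: [echo, foxtrot, alpha, bravo, delta, charlie]
i=0: L=foxtrot, R=echo=BASE -> take LEFT -> foxtrot
i=1: BASE=charlie L=delta R=foxtrot all differ -> CONFLICT
i=2: L=alpha R=alpha -> agree -> alpha
i=3: L=echo, R=bravo=BASE -> take LEFT -> echo
i=4: L=alpha, R=delta=BASE -> take LEFT -> alpha
i=5: L=foxtrot, R=charlie=BASE -> take LEFT -> foxtrot
Conflict count: 1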